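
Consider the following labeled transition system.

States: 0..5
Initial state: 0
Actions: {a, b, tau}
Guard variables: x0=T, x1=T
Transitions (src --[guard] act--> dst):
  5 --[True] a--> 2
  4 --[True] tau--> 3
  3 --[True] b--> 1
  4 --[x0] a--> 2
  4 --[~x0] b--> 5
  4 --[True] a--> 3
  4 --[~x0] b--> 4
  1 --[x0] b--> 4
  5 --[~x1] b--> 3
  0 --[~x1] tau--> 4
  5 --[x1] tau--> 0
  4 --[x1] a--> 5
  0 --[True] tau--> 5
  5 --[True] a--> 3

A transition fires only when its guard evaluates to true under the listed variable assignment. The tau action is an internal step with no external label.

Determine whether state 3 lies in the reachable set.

Guard filter leaves 10 enabled edge(s).
depth 0: {0}
depth 1: {5}  now seen {0,5}
depth 2: {2,3}  now seen {0,2,3,5}
depth 3: {1}  now seen {0,1,2,3,5}
depth 4: {4}  now seen {0,1,2,3,4,5}
R = {0,1,2,3,4,5}
trace reaching 3: tau·a

Answer: REACHABLE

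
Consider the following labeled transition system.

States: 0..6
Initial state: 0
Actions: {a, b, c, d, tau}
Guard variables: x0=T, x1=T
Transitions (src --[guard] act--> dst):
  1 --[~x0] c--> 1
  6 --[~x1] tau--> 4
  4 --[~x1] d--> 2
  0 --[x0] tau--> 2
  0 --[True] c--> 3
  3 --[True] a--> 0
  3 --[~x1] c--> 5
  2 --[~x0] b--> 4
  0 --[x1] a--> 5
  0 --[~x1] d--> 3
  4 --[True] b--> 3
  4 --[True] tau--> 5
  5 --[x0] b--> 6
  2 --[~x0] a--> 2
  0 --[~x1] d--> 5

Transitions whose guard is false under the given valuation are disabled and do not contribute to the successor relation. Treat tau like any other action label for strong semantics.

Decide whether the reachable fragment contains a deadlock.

Reach set: {0,2,3,5,6}
  0: a→5  c→3  tau→2  [3 out]
  2: ∅  [no exit]
  3: a→0  [1 out]
  5: b→6  [1 out]
  6: ∅  [no exit]
witness 2: tau

Answer: DEADLOCK at state 2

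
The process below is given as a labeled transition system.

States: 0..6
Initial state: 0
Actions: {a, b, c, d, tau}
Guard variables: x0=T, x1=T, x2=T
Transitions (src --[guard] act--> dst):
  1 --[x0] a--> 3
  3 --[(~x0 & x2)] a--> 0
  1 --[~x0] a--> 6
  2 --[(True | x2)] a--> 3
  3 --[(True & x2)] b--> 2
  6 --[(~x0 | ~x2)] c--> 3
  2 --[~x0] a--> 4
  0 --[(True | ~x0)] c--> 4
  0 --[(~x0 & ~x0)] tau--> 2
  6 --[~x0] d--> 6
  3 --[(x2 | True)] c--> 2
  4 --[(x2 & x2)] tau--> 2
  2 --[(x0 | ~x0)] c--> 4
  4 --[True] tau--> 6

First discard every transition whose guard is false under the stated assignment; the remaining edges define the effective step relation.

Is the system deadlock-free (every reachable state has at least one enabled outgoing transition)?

Reach set: {0,2,3,4,6}
  0: c→4  [1 out]
  2: a→3  c→4  [2 out]
  3: b→2  c→2  [2 out]
  4: tau→2  tau→6  [2 out]
  6: ∅  [no exit]
Path to 6: c·tau

Answer: DEADLOCK at state 6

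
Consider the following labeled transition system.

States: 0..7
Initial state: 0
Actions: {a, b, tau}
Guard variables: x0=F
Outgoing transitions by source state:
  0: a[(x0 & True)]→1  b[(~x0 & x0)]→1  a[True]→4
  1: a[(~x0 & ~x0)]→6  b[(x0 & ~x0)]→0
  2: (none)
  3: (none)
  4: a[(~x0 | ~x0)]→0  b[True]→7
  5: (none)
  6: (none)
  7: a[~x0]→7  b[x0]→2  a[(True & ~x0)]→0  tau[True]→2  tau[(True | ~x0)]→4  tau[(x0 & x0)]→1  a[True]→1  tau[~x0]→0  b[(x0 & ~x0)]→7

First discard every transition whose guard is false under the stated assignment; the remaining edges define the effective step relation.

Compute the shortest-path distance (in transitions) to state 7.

BFS to 7:
  L0 = {0}
  L1 = {4}
  L2 = {7}
depth(7)=2, e.g. a·b

Answer: 2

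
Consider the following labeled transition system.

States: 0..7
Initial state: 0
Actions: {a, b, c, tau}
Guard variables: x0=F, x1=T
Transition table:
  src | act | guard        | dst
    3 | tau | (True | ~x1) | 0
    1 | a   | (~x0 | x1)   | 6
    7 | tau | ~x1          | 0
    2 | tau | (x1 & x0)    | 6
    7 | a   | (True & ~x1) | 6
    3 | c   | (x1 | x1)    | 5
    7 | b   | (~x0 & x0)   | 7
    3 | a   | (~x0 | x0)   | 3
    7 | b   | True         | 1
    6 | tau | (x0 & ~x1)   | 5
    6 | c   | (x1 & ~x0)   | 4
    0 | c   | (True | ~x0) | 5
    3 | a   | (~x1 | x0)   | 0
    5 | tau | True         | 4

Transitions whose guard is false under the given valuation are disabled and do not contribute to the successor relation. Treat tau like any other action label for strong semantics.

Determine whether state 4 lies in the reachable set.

After dropping false guards: 8 live edges.
L0 = {0}
L1 = {5}  cumulative {0,5}
L2 = {4}  cumulative {0,4,5}
R = {0,4,5}
trace reaching 4: c·tau

Answer: REACHABLE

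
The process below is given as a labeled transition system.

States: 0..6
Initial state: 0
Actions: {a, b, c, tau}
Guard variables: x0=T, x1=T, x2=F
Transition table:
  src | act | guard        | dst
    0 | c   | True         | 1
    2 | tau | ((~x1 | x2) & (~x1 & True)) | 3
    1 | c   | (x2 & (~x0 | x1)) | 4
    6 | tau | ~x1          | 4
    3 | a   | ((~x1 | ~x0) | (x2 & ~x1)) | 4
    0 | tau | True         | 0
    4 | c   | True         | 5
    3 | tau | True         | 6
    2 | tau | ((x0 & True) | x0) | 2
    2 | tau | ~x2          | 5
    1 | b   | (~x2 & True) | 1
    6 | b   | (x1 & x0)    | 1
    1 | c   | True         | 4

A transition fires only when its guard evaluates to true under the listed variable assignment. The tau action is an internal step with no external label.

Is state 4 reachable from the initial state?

Answer: REACHABLE

Trace:
After dropping false guards: 9 live edges.
depth 0: {0}
depth 1: {1}  total {0,1}
depth 2: {4}  total {0,1,4}
depth 3: {5}  total {0,1,4,5}
Reach set: {0,1,4,5}
Path to 4: c·c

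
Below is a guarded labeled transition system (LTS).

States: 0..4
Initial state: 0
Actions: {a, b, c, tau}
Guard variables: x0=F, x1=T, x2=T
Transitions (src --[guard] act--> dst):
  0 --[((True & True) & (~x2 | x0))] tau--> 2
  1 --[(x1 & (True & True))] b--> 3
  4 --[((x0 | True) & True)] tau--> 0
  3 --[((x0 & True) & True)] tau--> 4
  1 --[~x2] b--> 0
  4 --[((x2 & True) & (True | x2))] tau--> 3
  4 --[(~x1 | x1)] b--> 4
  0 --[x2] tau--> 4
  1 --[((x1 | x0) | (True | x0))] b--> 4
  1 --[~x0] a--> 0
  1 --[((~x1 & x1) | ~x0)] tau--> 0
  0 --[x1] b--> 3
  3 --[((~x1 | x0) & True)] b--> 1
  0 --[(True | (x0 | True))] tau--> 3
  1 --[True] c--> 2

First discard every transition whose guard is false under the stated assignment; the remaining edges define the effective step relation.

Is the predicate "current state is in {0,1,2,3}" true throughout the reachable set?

Allowed set {0,1,2,3}
R = {0,3,4}
  0: ok
  3: ok
  4: outside
witness against invariant: tau → 4

Answer: INVARIANT VIOLATED at state 4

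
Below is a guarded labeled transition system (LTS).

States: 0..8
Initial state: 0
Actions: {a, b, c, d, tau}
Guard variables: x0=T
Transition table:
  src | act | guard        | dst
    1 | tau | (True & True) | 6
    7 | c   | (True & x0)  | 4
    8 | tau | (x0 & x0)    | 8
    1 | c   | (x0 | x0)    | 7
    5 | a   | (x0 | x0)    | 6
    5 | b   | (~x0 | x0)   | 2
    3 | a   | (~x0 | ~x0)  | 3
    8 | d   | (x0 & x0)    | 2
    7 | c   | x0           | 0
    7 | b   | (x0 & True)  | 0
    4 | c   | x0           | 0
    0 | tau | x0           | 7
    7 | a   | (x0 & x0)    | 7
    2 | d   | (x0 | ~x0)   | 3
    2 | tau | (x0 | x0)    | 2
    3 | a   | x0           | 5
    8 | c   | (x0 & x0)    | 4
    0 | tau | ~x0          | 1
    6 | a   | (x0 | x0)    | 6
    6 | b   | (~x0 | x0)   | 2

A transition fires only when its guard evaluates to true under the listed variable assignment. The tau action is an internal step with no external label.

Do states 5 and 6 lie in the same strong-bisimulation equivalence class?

Answer: BISIMILAR

Trace:
Compute ~ classes (split until stable):
  P[0] = {{0,1,2,3,4,5,6,7,8}}
  P[1] = {{0},{1},{2},{3},{4},{5,6},{7},{8}}
8 equivalence class(es) (converged in 2)
5∈{5,6}, 6∈{5,6}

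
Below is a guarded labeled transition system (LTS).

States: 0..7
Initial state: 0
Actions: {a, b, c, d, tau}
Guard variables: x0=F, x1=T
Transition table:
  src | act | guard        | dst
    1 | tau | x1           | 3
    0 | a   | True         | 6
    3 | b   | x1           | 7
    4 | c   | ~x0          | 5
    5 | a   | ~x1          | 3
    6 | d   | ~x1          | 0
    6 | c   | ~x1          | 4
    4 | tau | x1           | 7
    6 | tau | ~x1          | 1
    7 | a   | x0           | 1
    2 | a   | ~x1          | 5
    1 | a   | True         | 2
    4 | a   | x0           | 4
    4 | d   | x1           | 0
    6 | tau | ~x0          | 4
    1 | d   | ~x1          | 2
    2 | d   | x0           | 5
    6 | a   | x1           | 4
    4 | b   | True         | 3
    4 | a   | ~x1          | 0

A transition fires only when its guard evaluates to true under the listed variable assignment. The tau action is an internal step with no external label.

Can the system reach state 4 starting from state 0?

After dropping false guards: 10 live edges.
L0 = {0}
L1 = {6}  total {0,6}
L2 = {4}  total {0,4,6}
L3 = {3,5,7}  total {0,3,4,5,6,7}
Reach set: {0,3,4,5,6,7}
trace reaching 4: a·tau

Answer: REACHABLE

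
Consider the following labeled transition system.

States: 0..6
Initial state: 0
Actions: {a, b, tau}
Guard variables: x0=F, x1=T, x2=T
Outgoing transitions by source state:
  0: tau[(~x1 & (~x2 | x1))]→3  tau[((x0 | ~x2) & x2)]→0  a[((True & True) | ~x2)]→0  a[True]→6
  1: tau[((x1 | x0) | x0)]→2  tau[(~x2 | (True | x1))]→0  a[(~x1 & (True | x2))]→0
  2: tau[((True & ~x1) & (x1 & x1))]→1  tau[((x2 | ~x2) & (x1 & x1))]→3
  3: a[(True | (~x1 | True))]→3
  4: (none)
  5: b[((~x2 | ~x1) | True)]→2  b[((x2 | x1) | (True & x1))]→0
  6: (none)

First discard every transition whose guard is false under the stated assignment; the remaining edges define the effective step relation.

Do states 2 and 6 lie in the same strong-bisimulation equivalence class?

Compute ~ classes (split until stable):
  P[0] = {{0,1,2,3,4,5,6}}
  P[1] = {{0,3},{1,2},{4,6},{5}}
  P[2] = {{0},{1},{2},{3},{4,6},{5}}
Fixed point at round 3; 6 class(es).
2∈{2}, 6∈{4,6}

Answer: NOT BISIMILAR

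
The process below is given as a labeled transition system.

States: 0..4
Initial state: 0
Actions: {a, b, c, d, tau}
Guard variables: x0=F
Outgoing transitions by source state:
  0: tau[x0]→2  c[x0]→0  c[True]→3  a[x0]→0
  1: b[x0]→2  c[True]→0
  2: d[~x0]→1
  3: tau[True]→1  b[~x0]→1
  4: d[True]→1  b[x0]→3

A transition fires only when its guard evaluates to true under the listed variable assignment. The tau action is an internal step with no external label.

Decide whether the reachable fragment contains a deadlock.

Answer: DEADLOCK-FREE

Working:
R = {0,1,3}
  0: c→3  [1 out]
  1: c→0  [1 out]
  3: b→1  tau→1  [2 out]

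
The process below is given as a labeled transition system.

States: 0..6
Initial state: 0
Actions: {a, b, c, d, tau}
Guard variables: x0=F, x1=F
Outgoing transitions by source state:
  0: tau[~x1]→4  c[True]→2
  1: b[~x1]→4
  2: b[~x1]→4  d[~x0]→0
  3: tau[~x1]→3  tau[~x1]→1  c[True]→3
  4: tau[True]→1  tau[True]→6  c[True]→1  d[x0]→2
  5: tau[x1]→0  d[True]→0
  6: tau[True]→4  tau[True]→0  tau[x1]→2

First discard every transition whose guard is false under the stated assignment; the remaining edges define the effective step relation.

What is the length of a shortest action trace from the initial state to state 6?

Layered search for 6:
  depth 0: {0}
  depth 1: {2,4}
  depth 2: {1,6}
first hit 6 at d=2 via tau·tau

Answer: 2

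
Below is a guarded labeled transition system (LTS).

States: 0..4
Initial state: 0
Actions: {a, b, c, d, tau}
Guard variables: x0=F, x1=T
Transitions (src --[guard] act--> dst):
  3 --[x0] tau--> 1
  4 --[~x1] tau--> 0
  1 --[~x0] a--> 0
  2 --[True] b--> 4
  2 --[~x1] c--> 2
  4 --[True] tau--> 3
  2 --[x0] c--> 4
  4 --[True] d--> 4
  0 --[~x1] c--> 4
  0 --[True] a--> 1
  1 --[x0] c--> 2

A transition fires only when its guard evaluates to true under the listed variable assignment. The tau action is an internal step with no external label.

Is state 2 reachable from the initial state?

5 transition(s) survive guard evaluation.
L0 = {0}
L1 = {1}  total {0,1}
R = {0,1}

Answer: UNREACHABLE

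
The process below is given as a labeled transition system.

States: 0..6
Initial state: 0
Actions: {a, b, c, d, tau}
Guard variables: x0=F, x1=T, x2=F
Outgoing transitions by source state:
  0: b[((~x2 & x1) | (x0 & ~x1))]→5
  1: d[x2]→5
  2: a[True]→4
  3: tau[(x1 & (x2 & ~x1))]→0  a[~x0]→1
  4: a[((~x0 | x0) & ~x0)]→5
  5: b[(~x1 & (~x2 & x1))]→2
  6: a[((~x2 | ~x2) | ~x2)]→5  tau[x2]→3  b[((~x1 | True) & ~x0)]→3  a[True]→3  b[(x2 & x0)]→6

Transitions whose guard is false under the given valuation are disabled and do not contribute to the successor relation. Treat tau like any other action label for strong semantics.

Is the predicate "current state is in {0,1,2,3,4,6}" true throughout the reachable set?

Answer: INVARIANT VIOLATED at state 5

Analysis:
Safe = {0,1,2,3,4,6}
R = {0,5}
  0: ok
  5: VIOLATES
witness against invariant: b → 5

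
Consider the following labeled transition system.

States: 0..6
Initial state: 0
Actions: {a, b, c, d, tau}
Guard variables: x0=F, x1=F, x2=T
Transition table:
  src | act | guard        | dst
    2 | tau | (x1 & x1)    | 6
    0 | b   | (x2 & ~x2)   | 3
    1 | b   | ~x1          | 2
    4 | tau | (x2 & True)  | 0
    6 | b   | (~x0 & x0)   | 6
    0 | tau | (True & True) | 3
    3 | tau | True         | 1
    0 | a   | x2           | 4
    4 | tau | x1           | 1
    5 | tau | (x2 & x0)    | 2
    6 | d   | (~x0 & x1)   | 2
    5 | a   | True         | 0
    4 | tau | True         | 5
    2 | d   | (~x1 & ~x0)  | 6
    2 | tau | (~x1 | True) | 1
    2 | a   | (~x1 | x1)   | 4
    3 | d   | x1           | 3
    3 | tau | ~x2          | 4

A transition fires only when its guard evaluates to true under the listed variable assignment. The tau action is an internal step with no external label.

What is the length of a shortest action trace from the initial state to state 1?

Answer: 2

Working:
BFS to 1:
  L0 = {0}
  L1 = {3,4}
  L2 = {1,5}
first hit 1 at d=2 via tau·tau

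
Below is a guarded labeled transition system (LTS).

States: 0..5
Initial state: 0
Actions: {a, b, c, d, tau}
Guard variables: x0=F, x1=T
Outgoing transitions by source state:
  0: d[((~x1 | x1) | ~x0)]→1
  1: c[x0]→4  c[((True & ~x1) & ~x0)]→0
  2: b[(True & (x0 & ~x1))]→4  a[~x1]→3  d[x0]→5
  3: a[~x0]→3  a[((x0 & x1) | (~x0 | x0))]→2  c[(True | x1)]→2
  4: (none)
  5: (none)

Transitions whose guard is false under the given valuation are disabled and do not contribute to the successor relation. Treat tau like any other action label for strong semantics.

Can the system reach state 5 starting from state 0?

After dropping false guards: 4 live edges.
Layer 0: {0}
Layer 1: {1}  cumulative {0,1}
Reach set: {0,1}

Answer: UNREACHABLE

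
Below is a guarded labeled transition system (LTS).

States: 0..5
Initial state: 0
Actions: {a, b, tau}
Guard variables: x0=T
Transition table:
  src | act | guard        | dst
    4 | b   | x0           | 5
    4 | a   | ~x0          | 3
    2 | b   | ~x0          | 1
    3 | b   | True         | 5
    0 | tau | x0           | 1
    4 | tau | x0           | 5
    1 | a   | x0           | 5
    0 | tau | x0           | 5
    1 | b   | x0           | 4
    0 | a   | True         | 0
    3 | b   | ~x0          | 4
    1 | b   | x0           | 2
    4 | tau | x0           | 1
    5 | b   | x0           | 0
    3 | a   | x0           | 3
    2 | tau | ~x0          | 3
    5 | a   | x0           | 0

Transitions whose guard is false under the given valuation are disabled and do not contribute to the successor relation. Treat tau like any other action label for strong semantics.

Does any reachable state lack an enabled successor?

R = {0,1,2,4,5}
  0: a→0  tau→1  tau→5  [3 out]
  1: a→5  b→2  b→4  [3 out]
  2: ∅  [no exit]
  4: b→5  tau→1  tau→5  [3 out]
  5: a→0  b→0  [2 out]
witness 2: tau·b

Answer: DEADLOCK at state 2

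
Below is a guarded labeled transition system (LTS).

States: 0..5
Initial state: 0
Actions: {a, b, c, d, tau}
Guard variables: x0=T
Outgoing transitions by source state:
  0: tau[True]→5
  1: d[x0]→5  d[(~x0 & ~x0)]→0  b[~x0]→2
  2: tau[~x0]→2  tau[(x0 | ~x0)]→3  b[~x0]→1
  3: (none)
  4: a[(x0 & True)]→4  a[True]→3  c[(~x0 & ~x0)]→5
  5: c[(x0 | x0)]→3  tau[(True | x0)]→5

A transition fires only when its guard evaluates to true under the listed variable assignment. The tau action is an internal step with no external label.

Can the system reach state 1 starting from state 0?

Guard filter leaves 7 enabled edge(s).
Layer 0: {0}
Layer 1: {5}  total {0,5}
Layer 2: {3}  total {0,3,5}
Reach set: {0,3,5}

Answer: UNREACHABLE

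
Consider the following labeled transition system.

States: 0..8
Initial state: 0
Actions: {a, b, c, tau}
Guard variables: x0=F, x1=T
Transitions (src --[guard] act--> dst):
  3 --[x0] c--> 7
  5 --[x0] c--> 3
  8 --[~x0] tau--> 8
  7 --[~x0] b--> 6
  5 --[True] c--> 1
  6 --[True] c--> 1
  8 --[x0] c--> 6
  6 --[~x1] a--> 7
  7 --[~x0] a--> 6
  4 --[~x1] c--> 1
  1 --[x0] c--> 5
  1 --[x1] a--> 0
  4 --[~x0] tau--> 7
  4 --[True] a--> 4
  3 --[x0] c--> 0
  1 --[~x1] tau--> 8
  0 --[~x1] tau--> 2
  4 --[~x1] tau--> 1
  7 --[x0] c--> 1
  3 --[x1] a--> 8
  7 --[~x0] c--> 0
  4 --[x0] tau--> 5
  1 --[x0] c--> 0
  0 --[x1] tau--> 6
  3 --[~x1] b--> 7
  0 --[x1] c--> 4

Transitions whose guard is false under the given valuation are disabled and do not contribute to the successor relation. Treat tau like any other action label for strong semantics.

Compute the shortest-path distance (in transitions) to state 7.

BFS to 7:
  depth 0: {0}
  depth 1: {4,6}
  depth 2: {1,7}
first hit 7 at d=2 via c·tau

Answer: 2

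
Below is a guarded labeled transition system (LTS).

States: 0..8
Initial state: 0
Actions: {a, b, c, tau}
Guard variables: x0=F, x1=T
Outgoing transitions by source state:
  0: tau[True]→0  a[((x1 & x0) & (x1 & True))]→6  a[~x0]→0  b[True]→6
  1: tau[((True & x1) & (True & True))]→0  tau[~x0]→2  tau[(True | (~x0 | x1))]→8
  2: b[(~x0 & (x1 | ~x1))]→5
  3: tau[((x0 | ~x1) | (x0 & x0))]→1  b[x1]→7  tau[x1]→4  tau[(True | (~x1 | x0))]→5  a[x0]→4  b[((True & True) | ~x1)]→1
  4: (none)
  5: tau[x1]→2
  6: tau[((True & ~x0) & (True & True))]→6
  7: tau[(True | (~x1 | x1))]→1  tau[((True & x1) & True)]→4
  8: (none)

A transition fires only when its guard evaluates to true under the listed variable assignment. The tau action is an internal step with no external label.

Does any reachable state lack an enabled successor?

Answer: DEADLOCK-FREE

Working:
R = {0,6}
  0: a→0  b→6  tau→0  [3 exit(s)]
  6: tau→6  [1 exit(s)]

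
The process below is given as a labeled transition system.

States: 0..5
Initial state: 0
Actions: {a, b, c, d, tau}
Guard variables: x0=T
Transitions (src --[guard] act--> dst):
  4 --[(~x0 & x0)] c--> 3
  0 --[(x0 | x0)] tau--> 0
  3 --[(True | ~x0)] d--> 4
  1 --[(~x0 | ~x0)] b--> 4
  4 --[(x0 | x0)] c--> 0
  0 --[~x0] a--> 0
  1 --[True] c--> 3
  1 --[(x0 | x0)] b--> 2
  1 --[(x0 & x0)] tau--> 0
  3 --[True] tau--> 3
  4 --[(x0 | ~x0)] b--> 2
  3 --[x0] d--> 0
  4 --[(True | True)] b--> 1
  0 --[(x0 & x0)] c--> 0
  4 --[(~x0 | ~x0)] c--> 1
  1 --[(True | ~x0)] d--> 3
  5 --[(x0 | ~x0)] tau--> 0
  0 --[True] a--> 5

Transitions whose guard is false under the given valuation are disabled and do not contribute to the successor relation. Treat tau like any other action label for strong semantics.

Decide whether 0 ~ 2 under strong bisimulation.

Refine partition for ~:
  π0 = {{0,1,2,3,4,5}}
  π1 = {{0},{1},{2},{3},{4},{5}}
6 equivalence class(es) (converged in 2)
[0]={0}  [2]={2}

Answer: NOT BISIMILAR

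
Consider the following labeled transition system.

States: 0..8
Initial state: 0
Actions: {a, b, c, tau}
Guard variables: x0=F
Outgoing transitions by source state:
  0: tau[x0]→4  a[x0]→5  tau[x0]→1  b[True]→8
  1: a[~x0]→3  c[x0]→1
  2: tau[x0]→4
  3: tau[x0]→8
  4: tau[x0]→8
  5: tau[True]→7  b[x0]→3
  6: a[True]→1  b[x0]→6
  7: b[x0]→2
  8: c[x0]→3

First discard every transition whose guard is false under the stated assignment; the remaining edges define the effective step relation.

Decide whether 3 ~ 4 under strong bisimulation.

Answer: BISIMILAR

Working:
Refine partition for ~:
  P[0] = {{0,1,2,3,4,5,6,7,8}}
  P[1] = {{0},{1,6},{2,3,4,7,8},{5}}
  P[2] = {{0},{1},{2,3,4,7,8},{5},{6}}
stable after 3 split(s): 5 block(s)
class of 3: {2,3,4,7,8}; class of 4: {2,3,4,7,8}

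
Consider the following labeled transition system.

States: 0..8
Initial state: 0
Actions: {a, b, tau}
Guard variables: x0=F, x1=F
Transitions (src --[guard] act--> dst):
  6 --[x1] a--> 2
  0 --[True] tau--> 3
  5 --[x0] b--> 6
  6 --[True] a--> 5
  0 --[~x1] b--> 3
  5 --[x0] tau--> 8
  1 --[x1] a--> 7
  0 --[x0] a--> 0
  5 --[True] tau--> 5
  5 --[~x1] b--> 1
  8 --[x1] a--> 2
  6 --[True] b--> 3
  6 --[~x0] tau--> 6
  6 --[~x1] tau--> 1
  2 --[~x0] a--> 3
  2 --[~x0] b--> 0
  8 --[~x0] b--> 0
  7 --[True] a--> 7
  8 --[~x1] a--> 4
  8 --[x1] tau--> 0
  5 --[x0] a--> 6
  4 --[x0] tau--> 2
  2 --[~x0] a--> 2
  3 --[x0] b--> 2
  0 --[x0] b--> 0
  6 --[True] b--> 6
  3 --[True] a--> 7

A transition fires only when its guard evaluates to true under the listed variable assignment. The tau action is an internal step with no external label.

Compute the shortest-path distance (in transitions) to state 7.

Breadth-first toward 7:
  L0 = {0}
  L1 = {3}
  L2 = {7}
7 enters at depth 2; path b·a

Answer: 2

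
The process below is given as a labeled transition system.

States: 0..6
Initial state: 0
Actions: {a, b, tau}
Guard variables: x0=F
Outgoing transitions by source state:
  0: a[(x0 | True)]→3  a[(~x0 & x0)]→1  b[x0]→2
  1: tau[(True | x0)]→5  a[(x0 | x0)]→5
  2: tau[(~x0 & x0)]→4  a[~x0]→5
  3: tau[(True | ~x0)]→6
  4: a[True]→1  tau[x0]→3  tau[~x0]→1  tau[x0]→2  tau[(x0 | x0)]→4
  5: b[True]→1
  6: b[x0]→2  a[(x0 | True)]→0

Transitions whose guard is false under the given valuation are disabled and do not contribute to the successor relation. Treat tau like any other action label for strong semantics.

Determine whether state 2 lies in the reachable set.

Answer: UNREACHABLE

Analysis:
Guard filter leaves 8 enabled edge(s).
Layer 0: {0}
Layer 1: {3}  cumulative {0,3}
Layer 2: {6}  cumulative {0,3,6}
Reach set: {0,3,6}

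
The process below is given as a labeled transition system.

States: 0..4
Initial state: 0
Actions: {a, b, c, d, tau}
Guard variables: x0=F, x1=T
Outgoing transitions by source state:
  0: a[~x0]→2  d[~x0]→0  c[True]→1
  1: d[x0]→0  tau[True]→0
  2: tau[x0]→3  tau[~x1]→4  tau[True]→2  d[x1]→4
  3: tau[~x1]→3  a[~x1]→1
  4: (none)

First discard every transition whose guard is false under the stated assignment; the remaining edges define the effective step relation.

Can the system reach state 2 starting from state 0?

Answer: REACHABLE

Working:
After dropping false guards: 6 live edges.
L0 = {0}
L1 = {1,2}  total {0,1,2}
L2 = {4}  total {0,1,2,4}
Reach set: {0,1,2,4}
witness 2: a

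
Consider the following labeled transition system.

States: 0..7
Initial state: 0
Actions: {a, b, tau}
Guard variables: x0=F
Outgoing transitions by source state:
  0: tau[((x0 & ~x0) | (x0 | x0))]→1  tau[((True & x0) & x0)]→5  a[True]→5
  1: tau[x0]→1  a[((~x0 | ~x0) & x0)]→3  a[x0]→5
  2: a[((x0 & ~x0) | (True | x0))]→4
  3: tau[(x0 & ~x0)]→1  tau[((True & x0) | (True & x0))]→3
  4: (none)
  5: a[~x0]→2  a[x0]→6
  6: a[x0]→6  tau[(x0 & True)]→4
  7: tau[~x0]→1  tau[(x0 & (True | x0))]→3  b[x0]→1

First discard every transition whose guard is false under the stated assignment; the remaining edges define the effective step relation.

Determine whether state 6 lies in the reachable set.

After dropping false guards: 4 live edges.
depth 0: {0}
depth 1: {5}  total {0,5}
depth 2: {2}  total {0,2,5}
depth 3: {4}  total {0,2,4,5}
Reachable = {0,2,4,5}

Answer: UNREACHABLE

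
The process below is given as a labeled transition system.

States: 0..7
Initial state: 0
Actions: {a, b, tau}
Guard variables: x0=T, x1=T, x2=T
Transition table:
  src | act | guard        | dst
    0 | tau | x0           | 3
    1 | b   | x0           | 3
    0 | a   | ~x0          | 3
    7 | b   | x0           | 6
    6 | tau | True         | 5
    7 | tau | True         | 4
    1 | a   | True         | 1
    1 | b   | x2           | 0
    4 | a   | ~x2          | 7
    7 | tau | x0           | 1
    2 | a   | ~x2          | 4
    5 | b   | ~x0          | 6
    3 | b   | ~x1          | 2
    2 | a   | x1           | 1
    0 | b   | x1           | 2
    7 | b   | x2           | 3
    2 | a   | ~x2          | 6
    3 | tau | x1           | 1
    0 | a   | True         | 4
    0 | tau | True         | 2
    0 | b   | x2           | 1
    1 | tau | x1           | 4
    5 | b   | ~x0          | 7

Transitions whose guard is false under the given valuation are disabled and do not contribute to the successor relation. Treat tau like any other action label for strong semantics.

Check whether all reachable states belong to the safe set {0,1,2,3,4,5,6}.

Answer: INVARIANT HOLDS

Analysis:
Allowed set {0,1,2,3,4,5,6}
Reach set: {0,1,2,3,4}
  0: safe
  1: safe
  2: safe
  3: safe
  4: safe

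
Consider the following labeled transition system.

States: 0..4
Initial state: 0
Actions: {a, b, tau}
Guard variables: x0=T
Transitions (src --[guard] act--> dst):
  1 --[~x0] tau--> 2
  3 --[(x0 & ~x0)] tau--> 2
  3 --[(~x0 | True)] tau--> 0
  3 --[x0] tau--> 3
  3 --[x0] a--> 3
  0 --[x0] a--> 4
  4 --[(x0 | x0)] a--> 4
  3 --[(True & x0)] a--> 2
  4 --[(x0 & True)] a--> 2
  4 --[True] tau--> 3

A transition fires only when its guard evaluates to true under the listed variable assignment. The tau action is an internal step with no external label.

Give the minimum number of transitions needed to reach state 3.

Answer: 2

Working:
Layered search for 3:
  L0 = {0}
  L1 = {4}
  L2 = {2,3}
depth(3)=2, e.g. a·tau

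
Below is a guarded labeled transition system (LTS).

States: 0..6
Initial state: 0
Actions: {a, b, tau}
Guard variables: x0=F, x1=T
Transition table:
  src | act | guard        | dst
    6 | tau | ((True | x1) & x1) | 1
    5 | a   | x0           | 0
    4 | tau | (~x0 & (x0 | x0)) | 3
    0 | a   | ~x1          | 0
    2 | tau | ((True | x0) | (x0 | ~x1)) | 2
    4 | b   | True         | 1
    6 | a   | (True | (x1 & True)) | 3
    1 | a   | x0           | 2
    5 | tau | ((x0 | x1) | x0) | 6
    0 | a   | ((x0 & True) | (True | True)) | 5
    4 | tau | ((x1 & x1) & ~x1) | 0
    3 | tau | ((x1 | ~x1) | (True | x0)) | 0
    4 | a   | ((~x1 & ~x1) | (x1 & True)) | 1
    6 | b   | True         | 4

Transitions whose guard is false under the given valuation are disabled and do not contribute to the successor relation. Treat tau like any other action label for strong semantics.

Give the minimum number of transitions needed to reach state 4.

Answer: 3

Analysis:
BFS to 4:
  Layer 0: {0}
  Layer 1: {5}
  Layer 2: {6}
  Layer 3: {1,3,4}
depth(4)=3, e.g. a·tau·b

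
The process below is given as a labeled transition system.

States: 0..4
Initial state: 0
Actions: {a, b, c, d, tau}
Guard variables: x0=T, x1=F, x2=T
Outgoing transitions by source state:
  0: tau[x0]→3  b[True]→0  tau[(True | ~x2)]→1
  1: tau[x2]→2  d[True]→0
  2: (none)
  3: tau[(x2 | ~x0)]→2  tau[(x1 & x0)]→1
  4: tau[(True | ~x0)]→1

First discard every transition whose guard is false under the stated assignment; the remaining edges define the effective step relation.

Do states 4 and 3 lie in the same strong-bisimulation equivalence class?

Compute ~ classes (split until stable):
  P[0] = {{0,1,2,3,4}}
  P[1] = {{0},{1},{2},{3,4}}
  P[2] = {{0},{1},{2},{3},{4}}
5 equivalence class(es) (converged in 3)
4∈{4}, 3∈{3}

Answer: NOT BISIMILAR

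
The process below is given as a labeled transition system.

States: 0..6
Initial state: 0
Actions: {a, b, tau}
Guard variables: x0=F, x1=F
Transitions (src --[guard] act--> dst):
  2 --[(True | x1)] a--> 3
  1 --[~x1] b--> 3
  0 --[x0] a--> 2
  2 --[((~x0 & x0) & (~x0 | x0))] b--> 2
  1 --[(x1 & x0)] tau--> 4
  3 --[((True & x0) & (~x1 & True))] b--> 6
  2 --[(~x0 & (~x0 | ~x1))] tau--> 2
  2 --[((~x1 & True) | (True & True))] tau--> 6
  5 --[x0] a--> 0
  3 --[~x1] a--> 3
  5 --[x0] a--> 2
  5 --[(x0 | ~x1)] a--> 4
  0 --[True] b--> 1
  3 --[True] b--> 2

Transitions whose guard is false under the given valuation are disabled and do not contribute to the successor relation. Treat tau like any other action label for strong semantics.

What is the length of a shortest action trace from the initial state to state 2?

Breadth-first toward 2:
  L0 = {0}
  L1 = {1}
  L2 = {3}
  L3 = {2}
depth(2)=3, e.g. b·b·b

Answer: 3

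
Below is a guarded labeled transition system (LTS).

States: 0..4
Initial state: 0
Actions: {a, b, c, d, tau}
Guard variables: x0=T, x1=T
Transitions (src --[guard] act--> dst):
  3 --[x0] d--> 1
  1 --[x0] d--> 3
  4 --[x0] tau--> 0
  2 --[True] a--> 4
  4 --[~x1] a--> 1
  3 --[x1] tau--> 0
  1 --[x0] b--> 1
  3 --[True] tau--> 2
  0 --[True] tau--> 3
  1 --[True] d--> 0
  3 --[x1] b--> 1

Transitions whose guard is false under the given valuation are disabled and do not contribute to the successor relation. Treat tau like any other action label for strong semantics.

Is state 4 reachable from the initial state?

Answer: REACHABLE

Analysis:
After dropping false guards: 10 live edges.
L0 = {0}
L1 = {3}  total {0,3}
L2 = {1,2}  total {0,1,2,3}
L3 = {4}  total {0,1,2,3,4}
Reach set: {0,1,2,3,4}
witness 4: tau·tau·a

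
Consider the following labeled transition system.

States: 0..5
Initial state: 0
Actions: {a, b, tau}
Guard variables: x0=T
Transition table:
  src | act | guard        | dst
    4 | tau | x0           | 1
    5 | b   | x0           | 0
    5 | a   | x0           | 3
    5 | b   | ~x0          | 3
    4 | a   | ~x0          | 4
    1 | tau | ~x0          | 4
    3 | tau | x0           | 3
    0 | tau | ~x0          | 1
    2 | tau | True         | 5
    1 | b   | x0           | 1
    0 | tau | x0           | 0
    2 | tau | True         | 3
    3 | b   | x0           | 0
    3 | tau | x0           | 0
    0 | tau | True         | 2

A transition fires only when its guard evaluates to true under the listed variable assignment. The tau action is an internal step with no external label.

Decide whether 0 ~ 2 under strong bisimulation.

Bisimulation quotient by refinement:
  round 0: {{0,1,2,3,4,5}}
  round 1: {{0,2,4},{1},{3},{5}}
  round 2: {{0},{1},{2},{3},{4},{5}}
stable after 3 split(s): 6 block(s)
class of 0: {0}; class of 2: {2}

Answer: NOT BISIMILAR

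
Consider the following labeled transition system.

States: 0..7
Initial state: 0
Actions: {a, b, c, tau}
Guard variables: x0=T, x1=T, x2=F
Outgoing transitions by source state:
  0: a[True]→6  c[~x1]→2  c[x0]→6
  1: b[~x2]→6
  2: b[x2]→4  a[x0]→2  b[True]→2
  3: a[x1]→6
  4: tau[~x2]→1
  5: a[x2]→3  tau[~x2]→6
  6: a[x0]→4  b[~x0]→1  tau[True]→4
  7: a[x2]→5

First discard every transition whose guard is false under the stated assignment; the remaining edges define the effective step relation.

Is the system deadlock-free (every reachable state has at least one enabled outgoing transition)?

Reach set: {0,1,4,6}
  0: a→6  c→6  [2 out]
  1: b→6  [1 out]
  4: tau→1  [1 out]
  6: a→4  tau→4  [2 out]

Answer: DEADLOCK-FREE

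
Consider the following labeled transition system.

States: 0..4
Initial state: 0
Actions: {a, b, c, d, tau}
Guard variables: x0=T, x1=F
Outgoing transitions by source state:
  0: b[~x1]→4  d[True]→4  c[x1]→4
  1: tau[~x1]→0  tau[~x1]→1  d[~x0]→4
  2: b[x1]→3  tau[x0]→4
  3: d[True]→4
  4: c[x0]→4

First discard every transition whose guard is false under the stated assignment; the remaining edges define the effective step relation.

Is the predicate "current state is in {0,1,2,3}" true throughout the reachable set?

Inv-set: {0,1,2,3}
Reach set: {0,4}
  0: safe
  4: ✗ unsafe
counterexample path to 4: b

Answer: INVARIANT VIOLATED at state 4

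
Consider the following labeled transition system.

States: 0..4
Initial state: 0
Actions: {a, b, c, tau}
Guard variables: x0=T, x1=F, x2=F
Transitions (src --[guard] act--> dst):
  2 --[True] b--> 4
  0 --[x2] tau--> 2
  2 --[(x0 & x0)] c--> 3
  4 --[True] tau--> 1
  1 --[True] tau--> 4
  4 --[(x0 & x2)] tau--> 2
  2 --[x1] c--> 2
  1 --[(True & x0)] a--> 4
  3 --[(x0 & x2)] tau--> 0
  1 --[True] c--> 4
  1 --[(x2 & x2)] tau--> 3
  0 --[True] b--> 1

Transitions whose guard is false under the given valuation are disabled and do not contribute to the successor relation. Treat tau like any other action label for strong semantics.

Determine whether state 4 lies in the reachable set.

7 transition(s) survive guard evaluation.
depth 0: {0}
depth 1: {1}  cumulative {0,1}
depth 2: {4}  cumulative {0,1,4}
Reachable = {0,1,4}
witness 4: b·tau

Answer: REACHABLE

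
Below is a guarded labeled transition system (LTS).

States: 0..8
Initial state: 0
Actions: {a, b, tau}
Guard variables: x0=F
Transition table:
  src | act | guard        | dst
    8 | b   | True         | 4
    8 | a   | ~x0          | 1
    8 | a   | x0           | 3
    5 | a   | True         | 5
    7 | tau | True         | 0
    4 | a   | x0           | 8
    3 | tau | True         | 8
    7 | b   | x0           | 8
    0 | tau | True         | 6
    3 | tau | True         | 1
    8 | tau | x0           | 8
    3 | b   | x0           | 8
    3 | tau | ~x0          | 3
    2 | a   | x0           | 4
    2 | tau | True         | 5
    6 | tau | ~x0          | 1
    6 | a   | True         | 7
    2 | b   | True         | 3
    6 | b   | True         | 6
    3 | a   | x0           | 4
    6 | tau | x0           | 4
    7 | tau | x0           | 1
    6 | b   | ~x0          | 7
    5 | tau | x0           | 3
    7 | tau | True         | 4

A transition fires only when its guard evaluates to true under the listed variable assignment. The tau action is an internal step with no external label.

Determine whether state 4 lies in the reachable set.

Guard filter leaves 15 enabled edge(s).
Layer 0: {0}
Layer 1: {6}  total {0,6}
Layer 2: {1,7}  total {0,1,6,7}
Layer 3: {4}  total {0,1,4,6,7}
Reach set: {0,1,4,6,7}
witness 4: tau·a·tau

Answer: REACHABLE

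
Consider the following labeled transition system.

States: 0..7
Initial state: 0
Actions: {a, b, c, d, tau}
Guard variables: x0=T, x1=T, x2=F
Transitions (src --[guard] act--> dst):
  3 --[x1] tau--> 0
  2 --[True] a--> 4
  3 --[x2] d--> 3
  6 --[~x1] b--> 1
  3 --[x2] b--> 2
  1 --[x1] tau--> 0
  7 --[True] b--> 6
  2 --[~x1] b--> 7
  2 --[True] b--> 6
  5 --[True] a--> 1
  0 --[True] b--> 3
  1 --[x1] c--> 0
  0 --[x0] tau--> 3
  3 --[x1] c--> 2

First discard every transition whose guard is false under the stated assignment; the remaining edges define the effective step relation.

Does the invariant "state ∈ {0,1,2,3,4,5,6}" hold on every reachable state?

Answer: INVARIANT HOLDS

Working:
Safe = {0,1,2,3,4,5,6}
Reach set: {0,2,3,4,6}
  0: ✓
  2: ✓
  3: ✓
  4: ✓
  6: ✓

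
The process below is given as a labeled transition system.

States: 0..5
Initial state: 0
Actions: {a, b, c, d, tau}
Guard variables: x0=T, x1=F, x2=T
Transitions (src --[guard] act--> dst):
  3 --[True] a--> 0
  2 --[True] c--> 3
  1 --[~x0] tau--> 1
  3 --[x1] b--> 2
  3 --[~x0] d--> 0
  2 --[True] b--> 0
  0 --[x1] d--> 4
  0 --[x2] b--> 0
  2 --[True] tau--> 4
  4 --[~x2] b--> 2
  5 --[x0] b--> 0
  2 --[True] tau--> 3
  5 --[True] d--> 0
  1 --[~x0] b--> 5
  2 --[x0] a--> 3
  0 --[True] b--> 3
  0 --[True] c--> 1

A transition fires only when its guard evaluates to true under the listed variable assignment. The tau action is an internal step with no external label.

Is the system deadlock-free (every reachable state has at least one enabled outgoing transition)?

Answer: DEADLOCK at state 1

Analysis:
Reachable = {0,1,3}
  0: b→0  b→3  c→1  [3 out]
  1: ∅  [deadlock]
  3: a→0  [1 out]
witness 1: c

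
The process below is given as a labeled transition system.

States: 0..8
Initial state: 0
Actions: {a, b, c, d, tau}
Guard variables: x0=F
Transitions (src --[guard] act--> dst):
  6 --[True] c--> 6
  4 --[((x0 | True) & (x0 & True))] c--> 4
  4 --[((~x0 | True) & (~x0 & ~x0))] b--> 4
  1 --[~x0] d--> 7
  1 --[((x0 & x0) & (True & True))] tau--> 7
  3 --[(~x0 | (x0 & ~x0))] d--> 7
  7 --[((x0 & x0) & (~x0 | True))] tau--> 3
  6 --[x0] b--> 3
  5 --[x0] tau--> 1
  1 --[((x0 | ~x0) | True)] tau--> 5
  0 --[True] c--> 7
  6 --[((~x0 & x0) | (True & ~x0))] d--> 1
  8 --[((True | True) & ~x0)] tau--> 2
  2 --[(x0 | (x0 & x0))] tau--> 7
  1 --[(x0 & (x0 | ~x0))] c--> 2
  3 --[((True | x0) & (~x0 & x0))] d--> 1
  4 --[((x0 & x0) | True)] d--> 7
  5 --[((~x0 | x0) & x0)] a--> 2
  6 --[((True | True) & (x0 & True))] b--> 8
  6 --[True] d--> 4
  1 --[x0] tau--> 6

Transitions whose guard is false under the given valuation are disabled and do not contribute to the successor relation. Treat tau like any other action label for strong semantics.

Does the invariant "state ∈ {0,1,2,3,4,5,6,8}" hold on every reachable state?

Safe = {0,1,2,3,4,5,6,8}
R = {0,7}
  0: ✓
  7: VIOLATES
witness against invariant: c → 7

Answer: INVARIANT VIOLATED at state 7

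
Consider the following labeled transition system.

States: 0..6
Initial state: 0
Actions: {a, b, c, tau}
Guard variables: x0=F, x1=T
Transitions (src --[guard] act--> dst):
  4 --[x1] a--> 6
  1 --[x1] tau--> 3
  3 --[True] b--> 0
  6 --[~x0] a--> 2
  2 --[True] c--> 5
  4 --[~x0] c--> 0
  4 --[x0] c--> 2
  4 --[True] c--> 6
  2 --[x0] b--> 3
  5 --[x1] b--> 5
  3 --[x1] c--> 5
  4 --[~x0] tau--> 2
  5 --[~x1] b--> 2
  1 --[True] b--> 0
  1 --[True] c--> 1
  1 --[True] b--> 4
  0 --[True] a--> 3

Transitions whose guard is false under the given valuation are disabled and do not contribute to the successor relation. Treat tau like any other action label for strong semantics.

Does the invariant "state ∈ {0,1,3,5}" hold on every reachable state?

Answer: INVARIANT HOLDS

Working:
Safe = {0,1,3,5}
Reachable = {0,3,5}
  0: safe
  3: safe
  5: safe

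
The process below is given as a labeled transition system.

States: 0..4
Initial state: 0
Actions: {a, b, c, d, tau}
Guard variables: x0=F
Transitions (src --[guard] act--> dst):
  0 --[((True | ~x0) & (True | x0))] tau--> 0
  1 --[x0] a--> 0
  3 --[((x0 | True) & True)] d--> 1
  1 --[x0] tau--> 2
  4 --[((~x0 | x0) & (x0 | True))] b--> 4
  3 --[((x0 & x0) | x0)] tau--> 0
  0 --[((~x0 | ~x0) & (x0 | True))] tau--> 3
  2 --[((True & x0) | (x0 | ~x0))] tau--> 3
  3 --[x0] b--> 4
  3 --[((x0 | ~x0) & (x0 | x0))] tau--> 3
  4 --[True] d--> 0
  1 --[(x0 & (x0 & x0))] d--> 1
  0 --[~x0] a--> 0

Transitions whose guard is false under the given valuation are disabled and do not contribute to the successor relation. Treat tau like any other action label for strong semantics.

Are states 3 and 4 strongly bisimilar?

Answer: NOT BISIMILAR

Trace:
Compute ~ classes (split until stable):
  P[0] = {{0,1,2,3,4}}
  P[1] = {{0},{1},{2},{3},{4}}
5 equivalence class(es) (converged in 2)
3∈{3}, 4∈{4}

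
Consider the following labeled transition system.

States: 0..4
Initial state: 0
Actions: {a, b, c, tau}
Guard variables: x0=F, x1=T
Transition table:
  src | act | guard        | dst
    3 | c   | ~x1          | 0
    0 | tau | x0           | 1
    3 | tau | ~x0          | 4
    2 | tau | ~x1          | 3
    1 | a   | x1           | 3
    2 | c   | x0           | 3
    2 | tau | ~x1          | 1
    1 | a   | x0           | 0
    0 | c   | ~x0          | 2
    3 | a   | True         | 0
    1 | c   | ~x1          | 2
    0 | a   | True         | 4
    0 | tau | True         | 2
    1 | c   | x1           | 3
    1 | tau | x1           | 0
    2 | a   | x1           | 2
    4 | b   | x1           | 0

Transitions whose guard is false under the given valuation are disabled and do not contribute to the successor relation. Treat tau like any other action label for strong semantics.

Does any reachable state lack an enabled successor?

Reach set: {0,2,4}
  0: a→4  c→2  tau→2  [deg 3]
  2: a→2  [deg 1]
  4: b→0  [deg 1]

Answer: DEADLOCK-FREE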